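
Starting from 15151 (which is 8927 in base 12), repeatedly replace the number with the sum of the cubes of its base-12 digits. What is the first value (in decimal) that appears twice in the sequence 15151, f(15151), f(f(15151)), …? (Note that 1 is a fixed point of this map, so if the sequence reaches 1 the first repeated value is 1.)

15151 = (8,9,2,7)_12 → 8³ + 9³ + 2³ + 7³ = 512 + 729 + 8 + 343 = 1592
1592 = (11,0,8)_12 → 11³ + 0³ + 8³ = 1331 + 0 + 512 = 1843
1843 = (1,0,9,7)_12 → 1³ + 0³ + 9³ + 7³ = 1 + 0 + 729 + 343 = 1073
1073 = (7,5,5)_12 → 7³ + 5³ + 5³ = 343 + 125 + 125 = 593
593 = (4,1,5)_12 → 4³ + 1³ + 5³ = 64 + 1 + 125 = 190
190 = (1,3,10)_12 → 1³ + 3³ + 10³ = 1 + 27 + 1000 = 1028
1028 = (7,1,8)_12 → 7³ + 1³ + 8³ = 343 + 1 + 512 = 856
856 = (5,11,4)_12 → 5³ + 11³ + 4³ = 125 + 1331 + 64 = 1520
1520 = (10,6,8)_12 → 10³ + 6³ + 8³ = 1000 + 216 + 512 = 1728
1728 = (1,0,0,0)_12 → 1³ + 0³ + 0³ + 0³ = 1 + 0 + 0 + 0 = 1  — reached the fixed point 1.
1 → 1, so 1 is the first repeated value.

1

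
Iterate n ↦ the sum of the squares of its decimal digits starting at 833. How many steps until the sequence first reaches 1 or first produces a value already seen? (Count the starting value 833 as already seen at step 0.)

4

833 → 8² + 3² + 3² = 64 + 9 + 9 = 82
82 → 8² + 2² = 64 + 4 = 68
68 → 6² + 8² = 36 + 64 = 100
100 → 1² + 0² + 0² = 1 + 0 + 0 = 1  — reached 1.
That took 4 steps.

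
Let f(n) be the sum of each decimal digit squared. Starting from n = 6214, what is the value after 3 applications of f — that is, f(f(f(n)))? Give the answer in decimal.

65

6214 → 6² + 2² + 1² + 4² = 36 + 4 + 1 + 16 = 57
57 → 5² + 7² = 25 + 49 = 74
74 → 7² + 4² = 49 + 16 = 65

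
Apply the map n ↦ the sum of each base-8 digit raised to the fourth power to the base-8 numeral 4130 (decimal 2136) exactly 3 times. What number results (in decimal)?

34

2136 = (4,1,3,0)_8 → 4⁴ + 1⁴ + 3⁴ + 0⁴ = 256 + 1 + 81 + 0 = 338
338 = (5,2,2)_8 → 5⁴ + 2⁴ + 2⁴ = 625 + 16 + 16 = 657
657 = (1,2,2,1)_8 → 1⁴ + 2⁴ + 2⁴ + 1⁴ = 1 + 16 + 16 + 1 = 34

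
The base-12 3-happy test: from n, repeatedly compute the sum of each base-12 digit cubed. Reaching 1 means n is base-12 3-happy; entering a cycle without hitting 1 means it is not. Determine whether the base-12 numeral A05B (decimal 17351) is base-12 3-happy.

base-12 3-happy

17351 = (10,0,5,11)_12 → 10³ + 0³ + 5³ + 11³ = 1000 + 0 + 125 + 1331 = 2456
2456 = (1,5,0,8)_12 → 1³ + 5³ + 0³ + 8³ = 1 + 125 + 0 + 512 = 638
638 = (4,5,2)_12 → 4³ + 5³ + 2³ = 64 + 125 + 8 = 197
197 = (1,4,5)_12 → 1³ + 4³ + 5³ = 1 + 64 + 125 = 190
190 = (1,3,10)_12 → 1³ + 3³ + 10³ = 1 + 27 + 1000 = 1028
1028 = (7,1,8)_12 → 7³ + 1³ + 8³ = 343 + 1 + 512 = 856
856 = (5,11,4)_12 → 5³ + 11³ + 4³ = 125 + 1331 + 64 = 1520
1520 = (10,6,8)_12 → 10³ + 6³ + 8³ = 1000 + 216 + 512 = 1728
1728 = (1,0,0,0)_12 → 1³ + 0³ + 0³ + 0³ = 1 + 0 + 0 + 0 = 1  — reached 1.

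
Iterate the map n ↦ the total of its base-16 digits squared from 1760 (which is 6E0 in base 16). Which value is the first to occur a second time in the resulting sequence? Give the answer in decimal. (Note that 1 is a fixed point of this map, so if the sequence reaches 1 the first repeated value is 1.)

1

1760 = (6,14,0)_16 → 232
232 = (14,8)_16 → 260
260 = (1,0,4)_16 → 17
17 = (1,1)_16 → 2
2 = (2)_16 → 4
4 = (4)_16 → 16
16 = (1,0)_16 → 1  — reached the fixed point 1.
1 → 1, so 1 is the first repeated value.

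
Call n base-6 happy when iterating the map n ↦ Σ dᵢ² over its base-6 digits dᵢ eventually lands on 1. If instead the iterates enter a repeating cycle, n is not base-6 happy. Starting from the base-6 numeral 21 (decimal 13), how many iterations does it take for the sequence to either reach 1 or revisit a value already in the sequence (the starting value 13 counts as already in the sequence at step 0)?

8

13 = (2,1)_6 → 5
5 = (5)_6 → 25
25 = (4,1)_6 → 17
17 = (2,5)_6 → 29
29 = (4,5)_6 → 41
41 = (1,0,5)_6 → 26
26 = (4,2)_6 → 20
20 = (3,2)_6 → 13  — 13 repeats.
That took 8 steps.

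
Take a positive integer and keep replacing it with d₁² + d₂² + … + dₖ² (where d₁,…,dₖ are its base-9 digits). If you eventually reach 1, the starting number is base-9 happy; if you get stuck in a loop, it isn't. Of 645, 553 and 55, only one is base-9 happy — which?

553

645: 645 → 149 → 75 → 73 → 65 → 53 → 89 → 65  — repeats 65 (not base-9 happy)
553: 553 → 101 → 9 → 1  — reaches 1 (base-9 happy)
55: 55 → 37 → 17 → 65 → 53 → 89 → 65  — repeats 65 (not base-9 happy)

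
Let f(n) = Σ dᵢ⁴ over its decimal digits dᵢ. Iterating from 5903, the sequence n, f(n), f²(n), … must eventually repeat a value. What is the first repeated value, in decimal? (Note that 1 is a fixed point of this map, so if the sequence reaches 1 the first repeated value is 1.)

5903 → 7267
7267 → 6114
6114 → 1554
1554 → 1507
1507 → 3027
3027 → 2498
2498 → 10929
10929 → 13139
13139 → 6725
6725 → 4338
4338 → 4514
4514 → 1138
1138 → 4179
4179 → 9219
9219 → 13139  — 13139 already appeared earlier.

13139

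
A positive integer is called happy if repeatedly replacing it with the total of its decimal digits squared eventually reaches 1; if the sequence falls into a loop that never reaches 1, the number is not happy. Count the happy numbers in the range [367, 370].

367: 367 → 94 → 97 → 130 → 10 → 1  (reaches 1)
368: 368 → 109 → 82 → 68 → 100 → 1  (reaches 1)
369: 369 → 126 → 41 → 17 → 50 → 25 → 29 → 85 → 89 → 145 → 42 → 20 → 4 → 16 → 37 → 58 → 89  (repeats 89)
370: 370 → 58 → 89 → 145 → 42 → 20 → 4 → 16 → 37 → 58  (repeats 58)
happy: 367, 368

2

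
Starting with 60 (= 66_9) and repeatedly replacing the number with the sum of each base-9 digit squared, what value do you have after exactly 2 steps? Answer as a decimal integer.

60 = (6,6)_9 → 6² + 6² = 72
72 = (8,0)_9 → 8² + 0² = 64

64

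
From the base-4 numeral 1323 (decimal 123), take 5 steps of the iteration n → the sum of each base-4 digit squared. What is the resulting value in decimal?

123 = (1,3,2,3)_4 → 23
23 = (1,1,3)_4 → 11
11 = (2,3)_4 → 13
13 = (3,1)_4 → 10
10 = (2,2)_4 → 8

8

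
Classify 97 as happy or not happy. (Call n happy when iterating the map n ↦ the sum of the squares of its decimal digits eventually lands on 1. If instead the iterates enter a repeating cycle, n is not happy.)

97 → 9² + 7² = 81 + 49 = 130
130 → 1² + 3² + 0² = 1 + 9 + 0 = 10
10 → 1² + 0² = 1 + 0 = 1  — reached 1.

happy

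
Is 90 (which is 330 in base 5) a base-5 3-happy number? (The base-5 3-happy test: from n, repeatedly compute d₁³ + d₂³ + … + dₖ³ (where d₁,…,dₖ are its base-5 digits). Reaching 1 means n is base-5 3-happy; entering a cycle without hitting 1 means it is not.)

not base-5 3-happy

90 = (3,3,0)_5 → 3³ + 3³ + 0³ = 54
54 = (2,0,4)_5 → 2³ + 0³ + 4³ = 72
72 = (2,4,2)_5 → 2³ + 4³ + 2³ = 80
80 = (3,1,0)_5 → 3³ + 1³ + 0³ = 28
28 = (1,0,3)_5 → 1³ + 0³ + 3³ = 28  — 28 already seen; the sequence cycles without reaching 1.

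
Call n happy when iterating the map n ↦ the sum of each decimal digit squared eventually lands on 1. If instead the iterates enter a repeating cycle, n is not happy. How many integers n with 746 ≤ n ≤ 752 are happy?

746: 746 → 101 → 2 → 4 → 16 → 37 → 58 → 89 → 145 → 42 → 20 → 4  (repeats 4)
747: 747 → 114 → 18 → 65 → 61 → 37 → 58 → 89 → 145 → 42 → 20 → 4 → 16 → 37  (repeats 37)
748: 748 → 129 → 86 → 100 → 1  (reaches 1)
749: 749 → 146 → 53 → 34 → 25 → 29 → 85 → 89 → 145 → 42 → 20 → 4 → 16 → 37 → 58 → 89  (repeats 89)
750: 750 → 74 → 65 → 61 → 37 → 58 → 89 → 145 → 42 → 20 → 4 → 16 → 37  (repeats 37)
751: 751 → 75 → 74 → 65 → 61 → 37 → 58 → 89 → 145 → 42 → 20 → 4 → 16 → 37  (repeats 37)
752: 752 → 78 → 113 → 11 → 2 → 4 → 16 → 37 → 58 → 89 → 145 → 42 → 20 → 4  (repeats 4)
happy: 748

1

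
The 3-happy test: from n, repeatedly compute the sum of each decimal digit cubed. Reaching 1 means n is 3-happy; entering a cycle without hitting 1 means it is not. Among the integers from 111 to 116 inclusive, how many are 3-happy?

1

111: 111 → 3 → 27 → 351 → 153 → 153  — not 3-happy
112: 112 → 10 → 1  — 3-happy
113: 113 → 29 → 737 → 713 → 371 → 371  — not 3-happy
114: 114 → 66 → 432 → 99 → 1458 → 702 → 351 → 153 → 153  — not 3-happy
115: 115 → 127 → 352 → 160 → 217 → 352  — not 3-happy
116: 116 → 218 → 521 → 134 → 92 → 737 → 713 → 371 → 371  — not 3-happy
3-happy: 112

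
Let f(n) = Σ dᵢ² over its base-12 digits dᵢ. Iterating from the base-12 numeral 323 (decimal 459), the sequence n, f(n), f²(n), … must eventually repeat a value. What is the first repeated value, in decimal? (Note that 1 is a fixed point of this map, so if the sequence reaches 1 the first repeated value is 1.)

25

459 = (3,2,3)_12 → 3² + 2² + 3² = 22
22 = (1,10)_12 → 1² + 10² = 101
101 = (8,5)_12 → 8² + 5² = 89
89 = (7,5)_12 → 7² + 5² = 74
74 = (6,2)_12 → 6² + 2² = 40
40 = (3,4)_12 → 3² + 4² = 25
25 = (2,1)_12 → 2² + 1² = 5
5 = (5)_12 → 5² = 25  — 25 already appeared earlier.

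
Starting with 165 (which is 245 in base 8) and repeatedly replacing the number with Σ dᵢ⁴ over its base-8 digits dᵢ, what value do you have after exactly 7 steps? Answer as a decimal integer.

272

165 = (2,4,5)_8 → 897
897 = (1,6,0,1)_8 → 1298
1298 = (2,4,2,2)_8 → 304
304 = (4,6,0)_8 → 1552
1552 = (3,0,2,0)_8 → 97
97 = (1,4,1)_8 → 258
258 = (4,0,2)_8 → 272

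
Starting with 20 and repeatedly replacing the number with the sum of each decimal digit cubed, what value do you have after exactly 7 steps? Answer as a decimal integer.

20 → 2³ + 0³ = 8 + 0 = 8
8 → 8³ = 512
512 → 5³ + 1³ + 2³ = 125 + 1 + 8 = 134
134 → 1³ + 3³ + 4³ = 1 + 27 + 64 = 92
92 → 9³ + 2³ = 729 + 8 = 737
737 → 7³ + 3³ + 7³ = 343 + 27 + 343 = 713
713 → 7³ + 1³ + 3³ = 343 + 1 + 27 = 371

371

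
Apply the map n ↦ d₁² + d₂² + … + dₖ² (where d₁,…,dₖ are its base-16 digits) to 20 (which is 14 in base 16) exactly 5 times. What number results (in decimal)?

20 = (1,4)_16 → 17
17 = (1,1)_16 → 2
2 = (2)_16 → 4
4 = (4)_16 → 16
16 = (1,0)_16 → 1

1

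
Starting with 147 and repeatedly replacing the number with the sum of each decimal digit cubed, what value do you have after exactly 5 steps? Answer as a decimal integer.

147 → 408
408 → 576
576 → 684
684 → 792
792 → 1080

1080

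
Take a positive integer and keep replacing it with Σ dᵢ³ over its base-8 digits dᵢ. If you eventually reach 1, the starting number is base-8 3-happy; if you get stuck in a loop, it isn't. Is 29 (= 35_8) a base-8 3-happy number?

not base-8 3-happy

29 = (3,5)_8 → 3³ + 5³ = 152
152 = (2,3,0)_8 → 2³ + 3³ + 0³ = 35
35 = (4,3)_8 → 4³ + 3³ = 91
91 = (1,3,3)_8 → 1³ + 3³ + 3³ = 55
55 = (6,7)_8 → 6³ + 7³ = 559
559 = (1,0,5,7)_8 → 1³ + 0³ + 5³ + 7³ = 469
469 = (7,2,5)_8 → 7³ + 2³ + 5³ = 476
476 = (7,3,4)_8 → 7³ + 3³ + 4³ = 434
434 = (6,6,2)_8 → 6³ + 6³ + 2³ = 440
440 = (6,7,0)_8 → 6³ + 7³ + 0³ = 559  — 559 already seen; the sequence cycles without reaching 1.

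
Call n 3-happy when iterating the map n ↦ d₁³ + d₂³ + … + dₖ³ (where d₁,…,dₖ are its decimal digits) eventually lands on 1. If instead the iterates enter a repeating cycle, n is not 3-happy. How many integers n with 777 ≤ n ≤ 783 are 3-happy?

777: 777 → 1029 → 738 → 882 → 1032 → 36 → 243 → 99 → 1458 → 702 → 351 → 153 → 153  (repeats 153)
778: 778 → 1198 → 1243 → 100 → 1  (reaches 1)
779: 779 → 1415 → 191 → 731 → 371 → 371  (repeats 371)
780: 780 → 855 → 762 → 567 → 684 → 792 → 1080 → 513 → 153 → 153  (repeats 153)
781: 781 → 856 → 853 → 664 → 496 → 1009 → 730 → 370 → 370  (repeats 370)
782: 782 → 863 → 755 → 593 → 881 → 1025 → 134 → 92 → 737 → 713 → 371 → 371  (repeats 371)
783: 783 → 882 → 1032 → 36 → 243 → 99 → 1458 → 702 → 351 → 153 → 153  (repeats 153)
3-happy: 778

1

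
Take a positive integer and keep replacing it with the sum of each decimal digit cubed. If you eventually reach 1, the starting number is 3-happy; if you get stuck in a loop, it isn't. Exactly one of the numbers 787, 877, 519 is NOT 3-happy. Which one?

519

787: 787 → 1198 → 1243 → 100 → 1  — reaches 1 (3-happy)
877: 877 → 1198 → 1243 → 100 → 1  — reaches 1 (3-happy)
519: 519 → 855 → 762 → 567 → 684 → 792 → 1080 → 513 → 153 → 153  — repeats 153 (not 3-happy)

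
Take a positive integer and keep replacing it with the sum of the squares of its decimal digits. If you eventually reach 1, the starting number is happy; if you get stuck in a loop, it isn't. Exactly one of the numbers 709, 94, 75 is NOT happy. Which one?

709: 709 → 130 → 10 → 1  — reaches 1 (happy)
94: 94 → 97 → 130 → 10 → 1  — reaches 1 (happy)
75: 75 → 74 → 65 → 61 → 37 → 58 → 89 → 145 → 42 → 20 → 4 → 16 → 37  — repeats 37 (not happy)

75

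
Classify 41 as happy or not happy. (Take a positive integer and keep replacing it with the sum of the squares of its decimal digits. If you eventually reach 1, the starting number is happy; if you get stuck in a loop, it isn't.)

not happy

41 → 4² + 1² = 17
17 → 1² + 7² = 50
50 → 5² + 0² = 25
25 → 2² + 5² = 29
29 → 2² + 9² = 85
85 → 8² + 5² = 89
89 → 8² + 9² = 145
145 → 1² + 4² + 5² = 42
42 → 4² + 2² = 20
20 → 2² + 0² = 4
4 → 4² = 16
16 → 1² + 6² = 37
37 → 3² + 7² = 58
58 → 5² + 8² = 89  — 89 already seen; the sequence cycles without reaching 1.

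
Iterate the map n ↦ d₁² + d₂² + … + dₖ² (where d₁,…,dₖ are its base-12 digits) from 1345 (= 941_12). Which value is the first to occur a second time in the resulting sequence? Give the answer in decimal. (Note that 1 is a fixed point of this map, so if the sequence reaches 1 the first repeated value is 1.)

25

1345 = (9,4,1)_12 → 9² + 4² + 1² = 98
98 = (8,2)_12 → 8² + 2² = 68
68 = (5,8)_12 → 5² + 8² = 89
89 = (7,5)_12 → 7² + 5² = 74
74 = (6,2)_12 → 6² + 2² = 40
40 = (3,4)_12 → 3² + 4² = 25
25 = (2,1)_12 → 2² + 1² = 5
5 = (5)_12 → 5² = 25  — 25 already appeared earlier.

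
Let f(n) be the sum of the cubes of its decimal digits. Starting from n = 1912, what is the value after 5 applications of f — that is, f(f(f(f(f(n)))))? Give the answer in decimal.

1912 → 1³ + 9³ + 1³ + 2³ = 1 + 729 + 1 + 8 = 739
739 → 7³ + 3³ + 9³ = 343 + 27 + 729 = 1099
1099 → 1³ + 0³ + 9³ + 9³ = 1 + 0 + 729 + 729 = 1459
1459 → 1³ + 4³ + 5³ + 9³ = 1 + 64 + 125 + 729 = 919
919 → 9³ + 1³ + 9³ = 729 + 1 + 729 = 1459

1459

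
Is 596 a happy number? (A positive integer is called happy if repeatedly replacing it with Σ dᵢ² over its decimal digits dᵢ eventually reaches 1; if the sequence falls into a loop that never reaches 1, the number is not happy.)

596 → 5² + 9² + 6² = 142
142 → 1² + 4² + 2² = 21
21 → 2² + 1² = 5
5 → 5² = 25
25 → 2² + 5² = 29
29 → 2² + 9² = 85
85 → 8² + 5² = 89
89 → 8² + 9² = 145
145 → 1² + 4² + 5² = 42
42 → 4² + 2² = 20
20 → 2² + 0² = 4
4 → 4² = 16
16 → 1² + 6² = 37
37 → 3² + 7² = 58
58 → 5² + 8² = 89  — 89 already seen; the sequence cycles without reaching 1.

not happy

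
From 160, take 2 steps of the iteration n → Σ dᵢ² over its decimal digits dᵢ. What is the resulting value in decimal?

160 → 1² + 6² + 0² = 37
37 → 3² + 7² = 58

58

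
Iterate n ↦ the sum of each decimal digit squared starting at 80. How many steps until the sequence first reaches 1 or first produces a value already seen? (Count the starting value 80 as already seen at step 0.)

13

80 → 8² + 0² = 64 + 0 = 64
64 → 6² + 4² = 36 + 16 = 52
52 → 5² + 2² = 25 + 4 = 29
29 → 2² + 9² = 4 + 81 = 85
85 → 8² + 5² = 64 + 25 = 89
89 → 8² + 9² = 64 + 81 = 145
145 → 1² + 4² + 5² = 1 + 16 + 25 = 42
42 → 4² + 2² = 16 + 4 = 20
20 → 2² + 0² = 4 + 0 = 4
4 → 4² = 16
16 → 1² + 6² = 1 + 36 = 37
37 → 3² + 7² = 9 + 49 = 58
58 → 5² + 8² = 25 + 64 = 89  — 89 repeats.
That took 13 steps.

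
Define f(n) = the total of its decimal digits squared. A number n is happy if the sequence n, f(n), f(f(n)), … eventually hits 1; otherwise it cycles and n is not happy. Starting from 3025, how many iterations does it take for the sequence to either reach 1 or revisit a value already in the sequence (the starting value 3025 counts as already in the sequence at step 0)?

3025 → 3² + 0² + 2² + 5² = 9 + 0 + 4 + 25 = 38
38 → 3² + 8² = 9 + 64 = 73
73 → 7² + 3² = 49 + 9 = 58
58 → 5² + 8² = 25 + 64 = 89
89 → 8² + 9² = 64 + 81 = 145
145 → 1² + 4² + 5² = 1 + 16 + 25 = 42
42 → 4² + 2² = 16 + 4 = 20
20 → 2² + 0² = 4 + 0 = 4
4 → 4² = 16
16 → 1² + 6² = 1 + 36 = 37
37 → 3² + 7² = 9 + 49 = 58  — 58 repeats.
That took 11 steps.

11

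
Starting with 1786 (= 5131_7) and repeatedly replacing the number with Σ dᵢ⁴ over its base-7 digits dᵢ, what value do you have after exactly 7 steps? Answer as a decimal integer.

178

1786 = (5,1,3,1)_7 → 5⁴ + 1⁴ + 3⁴ + 1⁴ = 708
708 = (2,0,3,1)_7 → 2⁴ + 0⁴ + 3⁴ + 1⁴ = 98
98 = (2,0,0)_7 → 2⁴ + 0⁴ + 0⁴ = 16
16 = (2,2)_7 → 2⁴ + 2⁴ = 32
32 = (4,4)_7 → 4⁴ + 4⁴ = 512
512 = (1,3,3,1)_7 → 1⁴ + 3⁴ + 3⁴ + 1⁴ = 164
164 = (3,2,3)_7 → 3⁴ + 2⁴ + 3⁴ = 178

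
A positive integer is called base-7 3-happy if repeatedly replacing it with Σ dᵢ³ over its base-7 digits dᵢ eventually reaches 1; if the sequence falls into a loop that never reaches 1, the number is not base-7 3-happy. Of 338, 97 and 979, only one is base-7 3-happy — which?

97

338: 338 → 440 → 434 → 218 → 92 → 218  — repeats 218 (not base-7 3-happy)
97: 97 → 433 → 343 → 1  — reaches 1 (base-7 3-happy)
979: 979 → 565 → 217 → 91 → 217  — repeats 217 (not base-7 3-happy)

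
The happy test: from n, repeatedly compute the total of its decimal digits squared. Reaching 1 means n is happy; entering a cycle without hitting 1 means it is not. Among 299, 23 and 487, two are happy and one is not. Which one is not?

299: 299 → 166 → 73 → 58 → 89 → 145 → 42 → 20 → 4 → 16 → 37 → 58  — repeats 58 (not happy)
23: 23 → 13 → 10 → 1  — reaches 1 (happy)
487: 487 → 129 → 86 → 100 → 1  — reaches 1 (happy)

299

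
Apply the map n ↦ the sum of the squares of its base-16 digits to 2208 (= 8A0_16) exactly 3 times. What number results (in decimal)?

65

2208 = (8,10,0)_16 → 164
164 = (10,4)_16 → 116
116 = (7,4)_16 → 65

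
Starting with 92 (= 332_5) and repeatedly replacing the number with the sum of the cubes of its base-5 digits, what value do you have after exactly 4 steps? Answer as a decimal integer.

92 = (3,3,2)_5 → 3³ + 3³ + 2³ = 27 + 27 + 8 = 62
62 = (2,2,2)_5 → 2³ + 2³ + 2³ = 8 + 8 + 8 = 24
24 = (4,4)_5 → 4³ + 4³ = 64 + 64 = 128
128 = (1,0,0,3)_5 → 1³ + 0³ + 0³ + 3³ = 1 + 0 + 0 + 27 = 28

28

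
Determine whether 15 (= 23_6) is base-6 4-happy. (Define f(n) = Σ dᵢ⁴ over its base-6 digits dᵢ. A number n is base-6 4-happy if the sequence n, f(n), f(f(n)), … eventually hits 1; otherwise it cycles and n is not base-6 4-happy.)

15 = (2,3)_6 → 2⁴ + 3⁴ = 97
97 = (2,4,1)_6 → 2⁴ + 4⁴ + 1⁴ = 273
273 = (1,1,3,3)_6 → 1⁴ + 1⁴ + 3⁴ + 3⁴ = 164
164 = (4,3,2)_6 → 4⁴ + 3⁴ + 2⁴ = 353
353 = (1,3,4,5)_6 → 1⁴ + 3⁴ + 4⁴ + 5⁴ = 963
963 = (4,2,4,3)_6 → 4⁴ + 2⁴ + 4⁴ + 3⁴ = 609
609 = (2,4,5,3)_6 → 2⁴ + 4⁴ + 5⁴ + 3⁴ = 978
978 = (4,3,1,0)_6 → 4⁴ + 3⁴ + 1⁴ + 0⁴ = 338
338 = (1,3,2,2)_6 → 1⁴ + 3⁴ + 2⁴ + 2⁴ = 114
114 = (3,1,0)_6 → 3⁴ + 1⁴ + 0⁴ = 82
82 = (2,1,4)_6 → 2⁴ + 1⁴ + 4⁴ = 273  — 273 already seen; the sequence cycles without reaching 1.

not base-6 4-happy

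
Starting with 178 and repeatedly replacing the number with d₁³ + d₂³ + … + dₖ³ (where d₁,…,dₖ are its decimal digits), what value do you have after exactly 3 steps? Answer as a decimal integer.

664

178 → 856
856 → 853
853 → 664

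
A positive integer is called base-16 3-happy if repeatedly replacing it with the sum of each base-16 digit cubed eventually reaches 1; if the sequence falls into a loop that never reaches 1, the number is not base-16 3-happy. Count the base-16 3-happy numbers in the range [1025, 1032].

1025: 1025 → 65 → 65  (repeats 65)
1026: 1026 → 72 → 576 → 72  (repeats 72)
1027: 1027 → 91 → 1456 → 1456  (repeats 1456)
1028: 1028 → 128 → 512 → 8 → 512  (repeats 512)
1029: 1029 → 189 → 3528 → 4437 → 252 → 5103 → 6147 → 540 → 1737 → 2673 → 1344 → 189  (repeats 189)
1030: 1030 → 280 → 514 → 16 → 1  (reaches 1)
1031: 1031 → 407 → 1073 → 92 → 1853 → 2567 → 1343 → 3527 → 4268 → 2729 → 2729  (repeats 2729)
1032: 1032 → 576 → 72 → 576  (repeats 576)
base-16 3-happy: 1030

1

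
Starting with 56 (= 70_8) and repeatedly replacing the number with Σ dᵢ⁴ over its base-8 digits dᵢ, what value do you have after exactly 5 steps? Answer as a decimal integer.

338

56 = (7,0)_8 → 7⁴ + 0⁴ = 2401 + 0 = 2401
2401 = (4,5,4,1)_8 → 4⁴ + 5⁴ + 4⁴ + 1⁴ = 256 + 625 + 256 + 1 = 1138
1138 = (2,1,6,2)_8 → 2⁴ + 1⁴ + 6⁴ + 2⁴ = 16 + 1 + 1296 + 16 = 1329
1329 = (2,4,6,1)_8 → 2⁴ + 4⁴ + 6⁴ + 1⁴ = 16 + 256 + 1296 + 1 = 1569
1569 = (3,0,4,1)_8 → 3⁴ + 0⁴ + 4⁴ + 1⁴ = 81 + 0 + 256 + 1 = 338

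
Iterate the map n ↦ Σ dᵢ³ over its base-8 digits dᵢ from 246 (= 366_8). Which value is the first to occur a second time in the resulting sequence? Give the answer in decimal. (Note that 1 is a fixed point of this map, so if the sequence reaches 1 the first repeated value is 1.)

246 = (3,6,6)_8 → 3³ + 6³ + 6³ = 27 + 216 + 216 = 459
459 = (7,1,3)_8 → 7³ + 1³ + 3³ = 343 + 1 + 27 = 371
371 = (5,6,3)_8 → 5³ + 6³ + 3³ = 125 + 216 + 27 = 368
368 = (5,6,0)_8 → 5³ + 6³ + 0³ = 125 + 216 + 0 = 341
341 = (5,2,5)_8 → 5³ + 2³ + 5³ = 125 + 8 + 125 = 258
258 = (4,0,2)_8 → 4³ + 0³ + 2³ = 64 + 0 + 8 = 72
72 = (1,1,0)_8 → 1³ + 1³ + 0³ = 1 + 1 + 0 = 2
2 = (2)_8 → 2³ = 8
8 = (1,0)_8 → 1³ + 0³ = 1 + 0 = 1  — reached the fixed point 1.
1 → 1, so 1 is the first repeated value.

1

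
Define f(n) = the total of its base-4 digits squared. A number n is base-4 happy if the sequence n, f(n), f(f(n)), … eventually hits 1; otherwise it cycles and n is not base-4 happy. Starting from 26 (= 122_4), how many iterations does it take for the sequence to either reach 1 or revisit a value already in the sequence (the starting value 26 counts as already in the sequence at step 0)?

5

26 = (1,2,2)_4 → 1² + 2² + 2² = 1 + 4 + 4 = 9
9 = (2,1)_4 → 2² + 1² = 4 + 1 = 5
5 = (1,1)_4 → 1² + 1² = 1 + 1 = 2
2 = (2)_4 → 2² = 4
4 = (1,0)_4 → 1² + 0² = 1 + 0 = 1  — reached 1.
That took 5 steps.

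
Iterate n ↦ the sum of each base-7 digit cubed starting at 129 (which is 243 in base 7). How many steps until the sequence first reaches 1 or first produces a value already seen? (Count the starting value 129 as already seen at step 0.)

3

129 = (2,4,3)_7 → 2³ + 4³ + 3³ = 8 + 64 + 27 = 99
99 = (2,0,1)_7 → 2³ + 0³ + 1³ = 8 + 0 + 1 = 9
9 = (1,2)_7 → 1³ + 2³ = 1 + 8 = 9  — 9 repeats.
That took 3 steps.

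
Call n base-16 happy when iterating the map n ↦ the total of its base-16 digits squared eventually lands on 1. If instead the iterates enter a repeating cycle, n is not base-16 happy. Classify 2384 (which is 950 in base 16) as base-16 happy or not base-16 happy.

base-16 happy

2384 = (9,5,0)_16 → 106
106 = (6,10)_16 → 136
136 = (8,8)_16 → 128
128 = (8,0)_16 → 64
64 = (4,0)_16 → 16
16 = (1,0)_16 → 1  — reached 1.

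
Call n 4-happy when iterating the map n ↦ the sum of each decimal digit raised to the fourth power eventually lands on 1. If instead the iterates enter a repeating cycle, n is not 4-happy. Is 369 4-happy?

369 → 3⁴ + 6⁴ + 9⁴ = 81 + 1296 + 6561 = 7938
7938 → 7⁴ + 9⁴ + 3⁴ + 8⁴ = 2401 + 6561 + 81 + 4096 = 13139
13139 → 1⁴ + 3⁴ + 1⁴ + 3⁴ + 9⁴ = 1 + 81 + 1 + 81 + 6561 = 6725
6725 → 6⁴ + 7⁴ + 2⁴ + 5⁴ = 1296 + 2401 + 16 + 625 = 4338
4338 → 4⁴ + 3⁴ + 3⁴ + 8⁴ = 256 + 81 + 81 + 4096 = 4514
4514 → 4⁴ + 5⁴ + 1⁴ + 4⁴ = 256 + 625 + 1 + 256 = 1138
1138 → 1⁴ + 1⁴ + 3⁴ + 8⁴ = 1 + 1 + 81 + 4096 = 4179
4179 → 4⁴ + 1⁴ + 7⁴ + 9⁴ = 256 + 1 + 2401 + 6561 = 9219
9219 → 9⁴ + 2⁴ + 1⁴ + 9⁴ = 6561 + 16 + 1 + 6561 = 13139  — 13139 already seen; the sequence cycles without reaching 1.

not 4-happy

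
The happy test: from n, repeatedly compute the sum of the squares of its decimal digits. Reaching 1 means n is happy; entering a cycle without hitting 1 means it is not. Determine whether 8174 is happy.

8174 → 130
130 → 10
10 → 1  — reached 1.

happy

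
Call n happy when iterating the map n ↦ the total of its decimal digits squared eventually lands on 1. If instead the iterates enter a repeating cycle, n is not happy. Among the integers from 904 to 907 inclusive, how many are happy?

904: 904 → 97 → 130 → 10 → 1  — happy
905: 905 → 106 → 37 → 58 → 89 → 145 → 42 → 20 → 4 → 16 → 37  — not happy
906: 906 → 117 → 51 → 26 → 40 → 16 → 37 → 58 → 89 → 145 → 42 → 20 → 4 → 16  — not happy
907: 907 → 130 → 10 → 1  — happy
happy: 904, 907

2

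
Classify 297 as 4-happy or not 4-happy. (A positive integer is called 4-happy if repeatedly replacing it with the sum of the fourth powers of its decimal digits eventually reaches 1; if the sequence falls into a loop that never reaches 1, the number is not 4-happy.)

not 4-happy

297 → 2⁴ + 9⁴ + 7⁴ = 8978
8978 → 8⁴ + 9⁴ + 7⁴ + 8⁴ = 17154
17154 → 1⁴ + 7⁴ + 1⁴ + 5⁴ + 4⁴ = 3284
3284 → 3⁴ + 2⁴ + 8⁴ + 4⁴ = 4449
4449 → 4⁴ + 4⁴ + 4⁴ + 9⁴ = 7329
7329 → 7⁴ + 3⁴ + 2⁴ + 9⁴ = 9059
9059 → 9⁴ + 0⁴ + 5⁴ + 9⁴ = 13747
13747 → 1⁴ + 3⁴ + 7⁴ + 4⁴ + 7⁴ = 5140
5140 → 5⁴ + 1⁴ + 4⁴ + 0⁴ = 882
882 → 8⁴ + 8⁴ + 2⁴ = 8208
8208 → 8⁴ + 2⁴ + 0⁴ + 8⁴ = 8208  — 8208 already seen; the sequence cycles without reaching 1.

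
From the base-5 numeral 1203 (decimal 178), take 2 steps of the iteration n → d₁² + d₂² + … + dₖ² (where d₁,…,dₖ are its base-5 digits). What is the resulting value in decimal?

20

178 = (1,2,0,3)_5 → 14
14 = (2,4)_5 → 20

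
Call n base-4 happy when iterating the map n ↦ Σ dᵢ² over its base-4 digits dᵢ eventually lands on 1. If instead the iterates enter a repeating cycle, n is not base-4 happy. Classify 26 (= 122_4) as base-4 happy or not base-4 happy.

26 = (1,2,2)_4 → 1² + 2² + 2² = 9
9 = (2,1)_4 → 2² + 1² = 5
5 = (1,1)_4 → 1² + 1² = 2
2 = (2)_4 → 2² = 4
4 = (1,0)_4 → 1² + 0² = 1  — reached 1.

base-4 happy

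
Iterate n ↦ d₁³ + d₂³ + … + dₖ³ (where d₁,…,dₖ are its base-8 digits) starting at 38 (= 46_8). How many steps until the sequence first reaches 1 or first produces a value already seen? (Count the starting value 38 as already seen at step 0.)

38 = (4,6)_8 → 4³ + 6³ = 280
280 = (4,3,0)_8 → 4³ + 3³ + 0³ = 91
91 = (1,3,3)_8 → 1³ + 3³ + 3³ = 55
55 = (6,7)_8 → 6³ + 7³ = 559
559 = (1,0,5,7)_8 → 1³ + 0³ + 5³ + 7³ = 469
469 = (7,2,5)_8 → 7³ + 2³ + 5³ = 476
476 = (7,3,4)_8 → 7³ + 3³ + 4³ = 434
434 = (6,6,2)_8 → 6³ + 6³ + 2³ = 440
440 = (6,7,0)_8 → 6³ + 7³ + 0³ = 559  — 559 repeats.
That took 9 steps.

9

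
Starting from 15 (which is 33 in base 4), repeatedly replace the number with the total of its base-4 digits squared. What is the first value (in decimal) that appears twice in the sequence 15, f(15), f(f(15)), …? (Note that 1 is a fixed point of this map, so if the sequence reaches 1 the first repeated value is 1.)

1

15 = (3,3)_4 → 3² + 3² = 18
18 = (1,0,2)_4 → 1² + 0² + 2² = 5
5 = (1,1)_4 → 1² + 1² = 2
2 = (2)_4 → 2² = 4
4 = (1,0)_4 → 1² + 0² = 1  — reached the fixed point 1.
1 → 1, so 1 is the first repeated value.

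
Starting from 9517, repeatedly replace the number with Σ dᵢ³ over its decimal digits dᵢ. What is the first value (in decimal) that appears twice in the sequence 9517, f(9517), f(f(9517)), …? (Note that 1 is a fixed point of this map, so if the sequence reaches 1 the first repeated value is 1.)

1

9517 → 1198
1198 → 1243
1243 → 100
100 → 1  — reached the fixed point 1.
1 → 1, so 1 is the first repeated value.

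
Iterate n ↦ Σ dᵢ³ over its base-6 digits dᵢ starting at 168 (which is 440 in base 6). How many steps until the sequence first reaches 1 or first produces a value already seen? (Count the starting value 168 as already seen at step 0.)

168 = (4,4,0)_6 → 4³ + 4³ + 0³ = 128
128 = (3,3,2)_6 → 3³ + 3³ + 2³ = 62
62 = (1,4,2)_6 → 1³ + 4³ + 2³ = 73
73 = (2,0,1)_6 → 2³ + 0³ + 1³ = 9
9 = (1,3)_6 → 1³ + 3³ = 28
28 = (4,4)_6 → 4³ + 4³ = 128  — 128 repeats.
That took 6 steps.

6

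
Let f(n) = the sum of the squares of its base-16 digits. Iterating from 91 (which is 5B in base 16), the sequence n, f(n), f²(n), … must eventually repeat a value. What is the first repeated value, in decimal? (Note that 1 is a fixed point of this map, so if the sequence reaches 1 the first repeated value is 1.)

146

91 = (5,11)_16 → 5² + 11² = 146
146 = (9,2)_16 → 9² + 2² = 85
85 = (5,5)_16 → 5² + 5² = 50
50 = (3,2)_16 → 3² + 2² = 13
13 = (13)_16 → 13² = 169
169 = (10,9)_16 → 10² + 9² = 181
181 = (11,5)_16 → 11² + 5² = 146  — 146 already appeared earlier.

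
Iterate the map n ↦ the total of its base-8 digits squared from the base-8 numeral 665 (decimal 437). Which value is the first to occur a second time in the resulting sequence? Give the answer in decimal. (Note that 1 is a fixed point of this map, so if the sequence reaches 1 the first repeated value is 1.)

437 = (6,6,5)_8 → 6² + 6² + 5² = 36 + 36 + 25 = 97
97 = (1,4,1)_8 → 1² + 4² + 1² = 1 + 16 + 1 = 18
18 = (2,2)_8 → 2² + 2² = 4 + 4 = 8
8 = (1,0)_8 → 1² + 0² = 1 + 0 = 1  — reached the fixed point 1.
1 → 1, so 1 is the first repeated value.

1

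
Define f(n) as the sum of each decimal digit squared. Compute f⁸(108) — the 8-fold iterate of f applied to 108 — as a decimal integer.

20

108 → 65
65 → 61
61 → 37
37 → 58
58 → 89
89 → 145
145 → 42
42 → 20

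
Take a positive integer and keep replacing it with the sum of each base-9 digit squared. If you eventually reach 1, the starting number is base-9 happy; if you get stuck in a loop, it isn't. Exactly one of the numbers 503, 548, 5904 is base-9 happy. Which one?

503: 503 → 101 → 9 → 1  — reaches 1 (base-9 happy)
548: 548 → 136 → 38 → 20 → 8 → 64 → 50 → 50  — repeats 50 (not base-9 happy)
5904: 5904 → 128 → 30 → 18 → 4 → 16 → 50 → 50  — repeats 50 (not base-9 happy)

503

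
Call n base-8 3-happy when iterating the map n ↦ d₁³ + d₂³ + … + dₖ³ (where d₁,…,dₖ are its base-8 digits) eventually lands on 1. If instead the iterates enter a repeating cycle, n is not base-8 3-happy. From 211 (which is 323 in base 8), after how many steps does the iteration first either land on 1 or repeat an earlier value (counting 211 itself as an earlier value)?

211 = (3,2,3)_8 → 62
62 = (7,6)_8 → 559
559 = (1,0,5,7)_8 → 469
469 = (7,2,5)_8 → 476
476 = (7,3,4)_8 → 434
434 = (6,6,2)_8 → 440
440 = (6,7,0)_8 → 559  — 559 repeats.
That took 7 steps.

7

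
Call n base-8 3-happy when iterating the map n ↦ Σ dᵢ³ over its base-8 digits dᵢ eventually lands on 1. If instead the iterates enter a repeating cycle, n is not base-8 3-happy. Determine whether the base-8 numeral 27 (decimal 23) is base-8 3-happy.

23 = (2,7)_8 → 351
351 = (5,3,7)_8 → 495
495 = (7,5,7)_8 → 811
811 = (1,4,5,3)_8 → 217
217 = (3,3,1)_8 → 55
55 = (6,7)_8 → 559
559 = (1,0,5,7)_8 → 469
469 = (7,2,5)_8 → 476
476 = (7,3,4)_8 → 434
434 = (6,6,2)_8 → 440
440 = (6,7,0)_8 → 559  — 559 already seen; the sequence cycles without reaching 1.

not base-8 3-happy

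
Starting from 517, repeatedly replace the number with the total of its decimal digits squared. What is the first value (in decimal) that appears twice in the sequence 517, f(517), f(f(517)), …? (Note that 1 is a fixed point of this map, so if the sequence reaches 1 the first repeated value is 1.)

517 → 5² + 1² + 7² = 75
75 → 7² + 5² = 74
74 → 7² + 4² = 65
65 → 6² + 5² = 61
61 → 6² + 1² = 37
37 → 3² + 7² = 58
58 → 5² + 8² = 89
89 → 8² + 9² = 145
145 → 1² + 4² + 5² = 42
42 → 4² + 2² = 20
20 → 2² + 0² = 4
4 → 4² = 16
16 → 1² + 6² = 37  — 37 already appeared earlier.

37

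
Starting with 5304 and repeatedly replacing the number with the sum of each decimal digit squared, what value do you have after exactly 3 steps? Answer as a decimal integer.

5304 → 5² + 3² + 0² + 4² = 25 + 9 + 0 + 16 = 50
50 → 5² + 0² = 25 + 0 = 25
25 → 2² + 5² = 4 + 25 = 29

29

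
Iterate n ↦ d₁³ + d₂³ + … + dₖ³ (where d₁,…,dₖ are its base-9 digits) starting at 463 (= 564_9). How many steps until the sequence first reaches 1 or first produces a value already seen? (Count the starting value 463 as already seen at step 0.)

7

463 = (5,6,4)_9 → 5³ + 6³ + 4³ = 125 + 216 + 64 = 405
405 = (5,0,0)_9 → 5³ + 0³ + 0³ = 125 + 0 + 0 = 125
125 = (1,4,8)_9 → 1³ + 4³ + 8³ = 1 + 64 + 512 = 577
577 = (7,1,1)_9 → 7³ + 1³ + 1³ = 343 + 1 + 1 = 345
345 = (4,2,3)_9 → 4³ + 2³ + 3³ = 64 + 8 + 27 = 99
99 = (1,2,0)_9 → 1³ + 2³ + 0³ = 1 + 8 + 0 = 9
9 = (1,0)_9 → 1³ + 0³ = 1 + 0 = 1  — reached 1.
That took 7 steps.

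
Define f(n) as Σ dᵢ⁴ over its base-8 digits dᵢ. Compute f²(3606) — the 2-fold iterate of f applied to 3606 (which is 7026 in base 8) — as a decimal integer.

3606 = (7,0,2,6)_8 → 3713
3713 = (7,2,0,1)_8 → 2418

2418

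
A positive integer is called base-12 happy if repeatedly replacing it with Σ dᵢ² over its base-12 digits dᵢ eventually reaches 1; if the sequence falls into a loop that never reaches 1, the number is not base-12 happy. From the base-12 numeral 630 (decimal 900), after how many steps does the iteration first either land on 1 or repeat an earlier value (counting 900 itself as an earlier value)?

900 = (6,3,0)_12 → 6² + 3² + 0² = 36 + 9 + 0 = 45
45 = (3,9)_12 → 3² + 9² = 9 + 81 = 90
90 = (7,6)_12 → 7² + 6² = 49 + 36 = 85
85 = (7,1)_12 → 7² + 1² = 49 + 1 = 50
50 = (4,2)_12 → 4² + 2² = 16 + 4 = 20
20 = (1,8)_12 → 1² + 8² = 1 + 64 = 65
65 = (5,5)_12 → 5² + 5² = 25 + 25 = 50  — 50 repeats.
That took 7 steps.

7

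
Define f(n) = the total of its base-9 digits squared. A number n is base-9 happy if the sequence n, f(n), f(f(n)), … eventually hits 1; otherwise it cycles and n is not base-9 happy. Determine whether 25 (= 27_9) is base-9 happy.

not base-9 happy

25 = (2,7)_9 → 2² + 7² = 4 + 49 = 53
53 = (5,8)_9 → 5² + 8² = 25 + 64 = 89
89 = (1,0,8)_9 → 1² + 0² + 8² = 1 + 0 + 64 = 65
65 = (7,2)_9 → 7² + 2² = 49 + 4 = 53  — 53 already seen; the sequence cycles without reaching 1.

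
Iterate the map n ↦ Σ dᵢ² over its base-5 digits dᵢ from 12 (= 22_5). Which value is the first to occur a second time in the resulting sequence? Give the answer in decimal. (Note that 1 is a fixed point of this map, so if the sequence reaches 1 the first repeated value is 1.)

12 = (2,2)_5 → 2² + 2² = 8
8 = (1,3)_5 → 1² + 3² = 10
10 = (2,0)_5 → 2² + 0² = 4
4 = (4)_5 → 4² = 16
16 = (3,1)_5 → 3² + 1² = 10  — 10 already appeared earlier.

10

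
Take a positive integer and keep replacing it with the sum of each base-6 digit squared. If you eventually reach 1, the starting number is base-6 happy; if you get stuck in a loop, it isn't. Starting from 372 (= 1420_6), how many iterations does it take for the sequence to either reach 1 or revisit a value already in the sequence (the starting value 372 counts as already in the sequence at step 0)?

13

372 = (1,4,2,0)_6 → 21
21 = (3,3)_6 → 18
18 = (3,0)_6 → 9
9 = (1,3)_6 → 10
10 = (1,4)_6 → 17
17 = (2,5)_6 → 29
29 = (4,5)_6 → 41
41 = (1,0,5)_6 → 26
26 = (4,2)_6 → 20
20 = (3,2)_6 → 13
13 = (2,1)_6 → 5
5 = (5)_6 → 25
25 = (4,1)_6 → 17  — 17 repeats.
That took 13 steps.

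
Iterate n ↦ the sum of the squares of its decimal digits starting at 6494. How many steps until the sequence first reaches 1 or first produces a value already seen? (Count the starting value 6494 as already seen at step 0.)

11

6494 → 6² + 4² + 9² + 4² = 36 + 16 + 81 + 16 = 149
149 → 1² + 4² + 9² = 1 + 16 + 81 = 98
98 → 9² + 8² = 81 + 64 = 145
145 → 1² + 4² + 5² = 1 + 16 + 25 = 42
42 → 4² + 2² = 16 + 4 = 20
20 → 2² + 0² = 4 + 0 = 4
4 → 4² = 16
16 → 1² + 6² = 1 + 36 = 37
37 → 3² + 7² = 9 + 49 = 58
58 → 5² + 8² = 25 + 64 = 89
89 → 8² + 9² = 64 + 81 = 145  — 145 repeats.
That took 11 steps.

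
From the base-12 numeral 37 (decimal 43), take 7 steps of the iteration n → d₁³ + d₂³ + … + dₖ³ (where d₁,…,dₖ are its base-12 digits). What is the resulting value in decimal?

856

43 = (3,7)_12 → 370
370 = (2,6,10)_12 → 1224
1224 = (8,6,0)_12 → 728
728 = (5,0,8)_12 → 637
637 = (4,5,1)_12 → 190
190 = (1,3,10)_12 → 1028
1028 = (7,1,8)_12 → 856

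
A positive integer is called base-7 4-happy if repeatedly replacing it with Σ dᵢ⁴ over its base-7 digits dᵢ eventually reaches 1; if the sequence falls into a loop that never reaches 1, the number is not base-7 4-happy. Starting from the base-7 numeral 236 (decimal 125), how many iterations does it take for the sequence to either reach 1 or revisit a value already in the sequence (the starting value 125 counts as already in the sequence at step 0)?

15

125 = (2,3,6)_7 → 2⁴ + 3⁴ + 6⁴ = 1393
1393 = (4,0,3,0)_7 → 4⁴ + 0⁴ + 3⁴ + 0⁴ = 337
337 = (6,6,1)_7 → 6⁴ + 6⁴ + 1⁴ = 2593
2593 = (1,0,3,6,3)_7 → 1⁴ + 0⁴ + 3⁴ + 6⁴ + 3⁴ = 1459
1459 = (4,1,5,3)_7 → 4⁴ + 1⁴ + 5⁴ + 3⁴ = 963
963 = (2,5,4,4)_7 → 2⁴ + 5⁴ + 4⁴ + 4⁴ = 1153
1153 = (3,2,3,5)_7 → 3⁴ + 2⁴ + 3⁴ + 5⁴ = 803
803 = (2,2,2,5)_7 → 2⁴ + 2⁴ + 2⁴ + 5⁴ = 673
673 = (1,6,5,1)_7 → 1⁴ + 6⁴ + 5⁴ + 1⁴ = 1923
1923 = (5,4,1,5)_7 → 5⁴ + 4⁴ + 1⁴ + 5⁴ = 1507
1507 = (4,2,5,2)_7 → 4⁴ + 2⁴ + 5⁴ + 2⁴ = 913
913 = (2,4,4,3)_7 → 2⁴ + 4⁴ + 4⁴ + 3⁴ = 609
609 = (1,5,3,0)_7 → 1⁴ + 5⁴ + 3⁴ + 0⁴ = 707
707 = (2,0,3,0)_7 → 2⁴ + 0⁴ + 3⁴ + 0⁴ = 97
97 = (1,6,6)_7 → 1⁴ + 6⁴ + 6⁴ = 2593  — 2593 repeats.
That took 15 steps.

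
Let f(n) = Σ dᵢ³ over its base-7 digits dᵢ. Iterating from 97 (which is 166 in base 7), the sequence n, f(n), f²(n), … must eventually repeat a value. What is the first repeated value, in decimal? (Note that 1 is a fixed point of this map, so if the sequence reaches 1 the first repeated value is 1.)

1

97 = (1,6,6)_7 → 1³ + 6³ + 6³ = 433
433 = (1,1,5,6)_7 → 1³ + 1³ + 5³ + 6³ = 343
343 = (1,0,0,0)_7 → 1³ + 0³ + 0³ + 0³ = 1  — reached the fixed point 1.
1 → 1, so 1 is the first repeated value.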